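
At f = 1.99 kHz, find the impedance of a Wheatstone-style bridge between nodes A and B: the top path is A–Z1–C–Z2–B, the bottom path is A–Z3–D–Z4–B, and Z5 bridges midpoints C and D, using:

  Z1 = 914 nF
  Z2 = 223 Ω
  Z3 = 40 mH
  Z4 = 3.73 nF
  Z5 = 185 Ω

Step 1 — Angular frequency: ω = 2π·f = 2π·1990 = 1.25e+04 rad/s.
Step 2 — Component impedances:
  Z1: Z = 1/(jωC) = -j/(ω·C) = 0 - j87.5 Ω
  Z2: Z = R = 223 Ω
  Z3: Z = jωL = j·1.25e+04·0.04 = 0 + j500.1 Ω
  Z4: Z = 1/(jωC) = -j/(ω·C) = 0 - j2.144e+04 Ω
  Z5: Z = R = 185 Ω
Step 3 — Bridge requires nodal analysis (the Z5 bridge couples midpoints C and D, so the two paths cannot be reduced to a simple series/parallel combination). Setting node B to ground and injecting 1 A at node A, the 3-node admittance system at A, C, D solves to V_A = Z_AB = 229.6 - j104.6 Ω = 252.4∠-24.5° Ω.

Z = 229.6 - j104.6 Ω = 252.4∠-24.5° Ω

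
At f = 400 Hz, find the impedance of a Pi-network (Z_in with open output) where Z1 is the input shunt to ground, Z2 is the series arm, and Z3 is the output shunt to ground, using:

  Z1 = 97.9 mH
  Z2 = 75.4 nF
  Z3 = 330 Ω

Step 1 — Angular frequency: ω = 2π·f = 2π·400 = 2513 rad/s.
Step 2 — Component impedances:
  Z1: Z = jωL = j·2513·0.0979 = 0 + j246 Ω
  Z2: Z = 1/(jωC) = -j/(ω·C) = 0 - j5277 Ω
  Z3: Z = R = 330 Ω
Step 3 — With open output, the series arm Z2 and the output shunt Z3 appear in series to ground: Z2 + Z3 = 330 - j5277 Ω.
Step 4 — Parallel with input shunt Z1: Z_in = Z1 || (Z2 + Z3) = 0.7859 + j258 Ω = 258∠89.8° Ω.

Z = 0.7859 + j258 Ω = 258∠89.8° Ω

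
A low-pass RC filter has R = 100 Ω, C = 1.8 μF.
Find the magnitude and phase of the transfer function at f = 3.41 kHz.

Step 1 — Angular frequency: ω = 2π·3410 = 2.143e+04 rad/s.
Step 2 — Transfer function: H(jω) = 1/(1 + jωRC).
Step 3 — Denominator: 1 + jωRC = 1 + j·2.143e+04·100·1.8e-06 = 1 + j3.857.
Step 4 — H = 0.063 - j0.243.
Step 5 — Magnitude: |H| = 0.251 (-12.0 dB); phase: φ = -75.5°.

|H| = 0.251 (-12.0 dB), φ = -75.5°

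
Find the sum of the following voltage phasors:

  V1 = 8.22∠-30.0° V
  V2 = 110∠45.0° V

Step 1 — Convert each phasor to rectangular form:
  V1 = 8.22·(cos(-30.0°) + j·sin(-30.0°)) = 7.119 - j4.11 V
  V2 = 110·(cos(45.0°) + j·sin(45.0°)) = 77.78 + j77.78 V
Step 2 — Sum components: V_total = 84.9 + j73.67 V.
Step 3 — Convert to polar: |V_total| = 112.4 V, ∠V_total = 40.9°.

V_total = 112.4∠40.9° V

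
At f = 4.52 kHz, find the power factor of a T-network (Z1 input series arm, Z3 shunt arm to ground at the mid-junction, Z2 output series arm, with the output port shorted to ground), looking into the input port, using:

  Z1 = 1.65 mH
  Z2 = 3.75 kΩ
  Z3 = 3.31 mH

Step 1 — Angular frequency: ω = 2π·f = 2π·4520 = 2.84e+04 rad/s.
Step 2 — Component impedances:
  Z1: Z = jωL = j·2.84e+04·0.00165 = 0 + j46.86 Ω
  Z2: Z = R = 3750 Ω
  Z3: Z = jωL = j·2.84e+04·0.00331 = 0 + j94 Ω
Step 3 — With the output port shorted to ground, the output series arm Z2 runs from the junction to ground; the shunt arm Z3 also runs from the junction to ground. They appear in parallel: Z3 || Z2 = 2.355 + j93.94 Ω.
Step 4 — Series with input arm Z1: Z_in = Z1 + (Z3 || Z2) = 2.355 + j140.8 Ω = 140.8∠89.0° Ω.
Step 5 — Power factor: PF = cos(φ) = Re(Z)/|Z| = 2.355/140.82 = 0.01672.
Step 6 — Type: Im(Z) = 140.8 ⇒ lagging (phase φ = 89.0°).

PF = 0.01672 (lagging, φ = 89.0°)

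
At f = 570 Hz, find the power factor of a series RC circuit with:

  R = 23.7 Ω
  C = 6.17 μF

Step 1 — Angular frequency: ω = 2π·f = 2π·570 = 3581 rad/s.
Step 2 — Component impedances:
  R: Z = R = 23.7 Ω
  C: Z = 1/(jωC) = -j/(ω·C) = 0 - j45.25 Ω
Step 3 — Series combination: Z_total = R + C = 23.7 - j45.25 Ω = 51.08∠-62.4° Ω.
Step 4 — Power factor: PF = cos(φ) = Re(Z)/|Z| = 23.7/51.085 = 0.4639.
Step 5 — Type: Im(Z) = -45.25 ⇒ leading (phase φ = -62.4°).

PF = 0.4639 (leading, φ = -62.4°)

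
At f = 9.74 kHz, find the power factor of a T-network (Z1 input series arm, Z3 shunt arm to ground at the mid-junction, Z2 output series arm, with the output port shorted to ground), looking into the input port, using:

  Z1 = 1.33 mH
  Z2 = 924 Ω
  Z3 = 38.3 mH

Step 1 — Angular frequency: ω = 2π·f = 2π·9740 = 6.12e+04 rad/s.
Step 2 — Component impedances:
  Z1: Z = jωL = j·6.12e+04·0.00133 = 0 + j81.39 Ω
  Z2: Z = R = 924 Ω
  Z3: Z = jωL = j·6.12e+04·0.0383 = 0 + j2344 Ω
Step 3 — With the output port shorted to ground, the output series arm Z2 runs from the junction to ground; the shunt arm Z3 also runs from the junction to ground. They appear in parallel: Z3 || Z2 = 799.7 + j315.3 Ω.
Step 4 — Series with input arm Z1: Z_in = Z1 + (Z3 || Z2) = 799.7 + j396.7 Ω = 892.7∠26.4° Ω.
Step 5 — Power factor: PF = cos(φ) = Re(Z)/|Z| = 799.72/892.68 = 0.8959.
Step 6 — Type: Im(Z) = 396.7 ⇒ lagging (phase φ = 26.4°).

PF = 0.8959 (lagging, φ = 26.4°)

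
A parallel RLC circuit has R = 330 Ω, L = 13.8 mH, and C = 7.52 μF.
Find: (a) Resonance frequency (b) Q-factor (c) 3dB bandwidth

Step 1 — Resonance: ω₀ = 1/√(LC) = 1/√(0.0138·7.52e-06) = 3104 rad/s.
Step 2 — f₀ = ω₀/(2π) = 494.1 Hz.
Step 3 — Parallel Q: Q = R/(ω₀L) = 330/(3104·0.0138) = 7.703.
Step 4 — Bandwidth: Δω = ω₀/Q = 403 rad/s; BW = Δω/(2π) = 64.13 Hz.

(a) f₀ = 494.1 Hz  (b) Q = 7.703  (c) BW = 64.13 Hz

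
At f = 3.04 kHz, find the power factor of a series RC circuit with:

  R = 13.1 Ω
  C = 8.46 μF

Step 1 — Angular frequency: ω = 2π·f = 2π·3040 = 1.91e+04 rad/s.
Step 2 — Component impedances:
  R: Z = R = 13.1 Ω
  C: Z = 1/(jωC) = -j/(ω·C) = 0 - j6.188 Ω
Step 3 — Series combination: Z_total = R + C = 13.1 - j6.188 Ω = 14.49∠-25.3° Ω.
Step 4 — Power factor: PF = cos(φ) = Re(Z)/|Z| = 13.1/14.488 = 0.9042.
Step 5 — Type: Im(Z) = -6.188 ⇒ leading (phase φ = -25.3°).

PF = 0.9042 (leading, φ = -25.3°)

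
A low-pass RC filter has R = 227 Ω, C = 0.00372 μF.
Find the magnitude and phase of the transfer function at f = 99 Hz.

Step 1 — Angular frequency: ω = 2π·99 = 622 rad/s.
Step 2 — Transfer function: H(jω) = 1/(1 + jωRC).
Step 3 — Denominator: 1 + jωRC = 1 + j·622·227·3.72e-09 = 1 + j0.0005253.
Step 4 — H = 1 - j0.0005253.
Step 5 — Magnitude: |H| = 1 (-0.0 dB); phase: φ = -0.0°.

|H| = 1 (-0.0 dB), φ = -0.0°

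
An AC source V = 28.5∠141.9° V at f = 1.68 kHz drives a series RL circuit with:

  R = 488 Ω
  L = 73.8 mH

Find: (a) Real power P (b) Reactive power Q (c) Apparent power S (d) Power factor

Step 1 — Angular frequency: ω = 2π·f = 2π·1680 = 1.056e+04 rad/s.
Step 2 — Component impedances:
  R: Z = R = 488 Ω
  L: Z = jωL = j·1.056e+04·0.0738 = 0 + j779 Ω
Step 3 — Series combination: Z_total = R + L = 488 + j779 Ω = 919.2∠57.9° Ω.
Step 4 — Source phasor: V = 28.5∠141.9° V = -22.43 + j17.59 V.
Step 5 — Current: I = V / Z = 0.00326 + j0.03083 A = 0.031∠84.0° A.
Step 6 — Complex power: S = V·I* = 0.4691 + j0.7488 VA.
Step 7 — Real power: P = Re(S) = 0.4691 W.
Step 8 — Reactive power: Q = Im(S) = 0.7488 VAR.
Step 9 — Apparent power: |S| = 0.8836 VA.
Step 10 — Power factor: PF = P/|S| = 0.5309 (lagging).

(a) P = 0.4691 W  (b) Q = 0.7488 VAR  (c) S = 0.8836 VA  (d) PF = 0.5309 (lagging)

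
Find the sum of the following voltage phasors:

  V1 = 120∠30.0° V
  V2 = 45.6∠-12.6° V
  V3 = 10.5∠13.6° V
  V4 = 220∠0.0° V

Step 1 — Convert each phasor to rectangular form:
  V1 = 120·(cos(30.0°) + j·sin(30.0°)) = 103.9 + j60 V
  V2 = 45.6·(cos(-12.6°) + j·sin(-12.6°)) = 44.5 - j9.947 V
  V3 = 10.5·(cos(13.6°) + j·sin(13.6°)) = 10.21 + j2.469 V
  V4 = 220·(cos(0.0°) + j·sin(0.0°)) = 220 V
Step 2 — Sum components: V_total = 378.6 + j52.52 V.
Step 3 — Convert to polar: |V_total| = 382.3 V, ∠V_total = 7.9°.

V_total = 382.3∠7.9° V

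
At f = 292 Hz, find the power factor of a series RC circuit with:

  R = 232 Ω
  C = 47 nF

Step 1 — Angular frequency: ω = 2π·f = 2π·292 = 1835 rad/s.
Step 2 — Component impedances:
  R: Z = R = 232 Ω
  C: Z = 1/(jωC) = -j/(ω·C) = 0 - j1.16e+04 Ω
Step 3 — Series combination: Z_total = R + C = 232 - j1.16e+04 Ω = 1.16e+04∠-88.9° Ω.
Step 4 — Power factor: PF = cos(φ) = Re(Z)/|Z| = 232/1.16e+04 = 0.02.
Step 5 — Type: Im(Z) = -1.16e+04 ⇒ leading (phase φ = -88.9°).

PF = 0.02 (leading, φ = -88.9°)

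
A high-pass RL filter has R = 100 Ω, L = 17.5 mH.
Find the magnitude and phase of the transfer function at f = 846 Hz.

Step 1 — Angular frequency: ω = 2π·846 = 5316 rad/s.
Step 2 — Transfer function: H(jω) = jωL/(R + jωL).
Step 3 — Numerator jωL = j·93.02; denominator R + jωL = 100 + j93.02.
Step 4 — H = 0.4639 + j0.4987.
Step 5 — Magnitude: |H| = 0.6811 (-3.3 dB); phase: φ = 47.1°.

|H| = 0.6811 (-3.3 dB), φ = 47.1°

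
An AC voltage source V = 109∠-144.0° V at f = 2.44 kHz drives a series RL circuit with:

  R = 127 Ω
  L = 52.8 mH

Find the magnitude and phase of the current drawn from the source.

Step 1 — Angular frequency: ω = 2π·f = 2π·2440 = 1.533e+04 rad/s.
Step 2 — Component impedances:
  R: Z = R = 127 Ω
  L: Z = jωL = j·1.533e+04·0.0528 = 0 + j809.5 Ω
Step 3 — Series combination: Z_total = R + L = 127 + j809.5 Ω = 819.4∠81.1° Ω.
Step 4 — Source phasor: V = 109∠-144.0° V = -88.18 - j64.07 V.
Step 5 — Ohm's law: I = V / Z_total = (-88.18 - j64.07) / (127 + j809.5) = -0.09393 + j0.0942 A.
Step 6 — Convert to polar: |I| = 0.133 A, ∠I = 134.9°.

I = 0.133∠134.9° A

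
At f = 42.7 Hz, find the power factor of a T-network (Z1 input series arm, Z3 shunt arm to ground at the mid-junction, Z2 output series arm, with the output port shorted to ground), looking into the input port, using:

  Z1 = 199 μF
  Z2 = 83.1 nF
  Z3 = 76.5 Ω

Step 1 — Angular frequency: ω = 2π·f = 2π·42.7 = 268.3 rad/s.
Step 2 — Component impedances:
  Z1: Z = 1/(jωC) = -j/(ω·C) = 0 - j18.73 Ω
  Z2: Z = 1/(jωC) = -j/(ω·C) = 0 - j4.485e+04 Ω
  Z3: Z = R = 76.5 Ω
Step 3 — With the output port shorted to ground, the output series arm Z2 runs from the junction to ground; the shunt arm Z3 also runs from the junction to ground. They appear in parallel: Z3 || Z2 = 76.5 - j0.1305 Ω.
Step 4 — Series with input arm Z1: Z_in = Z1 + (Z3 || Z2) = 76.5 - j18.86 Ω = 78.79∠-13.8° Ω.
Step 5 — Power factor: PF = cos(φ) = Re(Z)/|Z| = 76.5/78.79 = 0.9709.
Step 6 — Type: Im(Z) = -18.86 ⇒ leading (phase φ = -13.8°).

PF = 0.9709 (leading, φ = -13.8°)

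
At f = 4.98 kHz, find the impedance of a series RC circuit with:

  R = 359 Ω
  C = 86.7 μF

Step 1 — Angular frequency: ω = 2π·f = 2π·4980 = 3.129e+04 rad/s.
Step 2 — Component impedances:
  R: Z = R = 359 Ω
  C: Z = 1/(jωC) = -j/(ω·C) = 0 - j0.3686 Ω
Step 3 — Series combination: Z_total = R + C = 359 - j0.3686 Ω = 359∠-0.1° Ω.

Z = 359 - j0.3686 Ω = 359∠-0.1° Ω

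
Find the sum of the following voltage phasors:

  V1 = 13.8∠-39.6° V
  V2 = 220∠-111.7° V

Step 1 — Convert each phasor to rectangular form:
  V1 = 13.8·(cos(-39.6°) + j·sin(-39.6°)) = 10.63 - j8.796 V
  V2 = 220·(cos(-111.7°) + j·sin(-111.7°)) = -81.34 - j204.4 V
Step 2 — Sum components: V_total = -70.71 - j213.2 V.
Step 3 — Convert to polar: |V_total| = 224.6 V, ∠V_total = -108.3°.

V_total = 224.6∠-108.3° V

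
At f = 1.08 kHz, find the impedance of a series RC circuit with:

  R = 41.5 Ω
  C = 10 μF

Step 1 — Angular frequency: ω = 2π·f = 2π·1080 = 6786 rad/s.
Step 2 — Component impedances:
  R: Z = R = 41.5 Ω
  C: Z = 1/(jωC) = -j/(ω·C) = 0 - j14.74 Ω
Step 3 — Series combination: Z_total = R + C = 41.5 - j14.74 Ω = 44.04∠-19.5° Ω.

Z = 41.5 - j14.74 Ω = 44.04∠-19.5° Ω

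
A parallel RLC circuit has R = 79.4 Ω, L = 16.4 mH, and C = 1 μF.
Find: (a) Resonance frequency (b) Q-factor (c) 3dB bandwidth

Step 1 — Resonance: ω₀ = 1/√(LC) = 1/√(0.0164·1e-06) = 7809 rad/s.
Step 2 — f₀ = ω₀/(2π) = 1243 Hz.
Step 3 — Parallel Q: Q = R/(ω₀L) = 79.4/(7809·0.0164) = 0.62.
Step 4 — Bandwidth: Δω = ω₀/Q = 1.259e+04 rad/s; BW = Δω/(2π) = 2004 Hz.

(a) f₀ = 1243 Hz  (b) Q = 0.62  (c) BW = 2004 Hz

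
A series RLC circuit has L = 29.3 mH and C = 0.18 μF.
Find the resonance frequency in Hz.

Step 1 — Resonance condition Im(Z)=0 gives ω₀ = 1/√(LC).
Step 2 — ω₀ = 1/√(0.0293·1.8e-07) = 1.377e+04 rad/s.
Step 3 — f₀ = ω₀/(2π) = 2192 Hz.

f₀ = 2192 Hz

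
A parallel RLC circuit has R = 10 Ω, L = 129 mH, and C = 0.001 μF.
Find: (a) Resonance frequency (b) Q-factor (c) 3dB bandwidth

Step 1 — Resonance: ω₀ = 1/√(LC) = 1/√(0.129·1e-09) = 8.805e+04 rad/s.
Step 2 — f₀ = ω₀/(2π) = 1.401e+04 Hz.
Step 3 — Parallel Q: Q = R/(ω₀L) = 10/(8.805e+04·0.129) = 0.0008805.
Step 4 — Bandwidth: Δω = ω₀/Q = 1e+08 rad/s; BW = Δω/(2π) = 1.592e+07 Hz.

(a) f₀ = 1.401e+04 Hz  (b) Q = 0.0008805  (c) BW = 1.592e+07 Hz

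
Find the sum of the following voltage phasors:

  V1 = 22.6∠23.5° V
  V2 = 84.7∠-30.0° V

Step 1 — Convert each phasor to rectangular form:
  V1 = 22.6·(cos(23.5°) + j·sin(23.5°)) = 20.73 + j9.012 V
  V2 = 84.7·(cos(-30.0°) + j·sin(-30.0°)) = 73.35 - j42.35 V
Step 2 — Sum components: V_total = 94.08 - j33.34 V.
Step 3 — Convert to polar: |V_total| = 99.81 V, ∠V_total = -19.5°.

V_total = 99.81∠-19.5° V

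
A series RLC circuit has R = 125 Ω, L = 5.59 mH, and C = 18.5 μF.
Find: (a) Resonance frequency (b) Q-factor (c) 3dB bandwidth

Step 1 — Resonance: ω₀ = 1/√(LC) = 1/√(0.00559·1.85e-05) = 3110 rad/s.
Step 2 — f₀ = ω₀/(2π) = 494.9 Hz.
Step 3 — Series Q: Q = ω₀L/R = 3110·0.00559/125 = 0.1391.
Step 4 — Bandwidth: Δω = ω₀/Q = 2.236e+04 rad/s; BW = Δω/(2π) = 3559 Hz.

(a) f₀ = 494.9 Hz  (b) Q = 0.1391  (c) BW = 3559 Hz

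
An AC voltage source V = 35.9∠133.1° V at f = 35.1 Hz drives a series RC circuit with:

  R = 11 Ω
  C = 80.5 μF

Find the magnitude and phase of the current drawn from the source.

Step 1 — Angular frequency: ω = 2π·f = 2π·35.1 = 220.5 rad/s.
Step 2 — Component impedances:
  R: Z = R = 11 Ω
  C: Z = 1/(jωC) = -j/(ω·C) = 0 - j56.33 Ω
Step 3 — Series combination: Z_total = R + C = 11 - j56.33 Ω = 57.39∠-78.9° Ω.
Step 4 — Source phasor: V = 35.9∠133.1° V = -24.53 + j26.21 V.
Step 5 — Ohm's law: I = V / Z_total = (-24.53 + j26.21) / (11 - j56.33) = -0.5302 - j0.3319 A.
Step 6 — Convert to polar: |I| = 0.6255 A, ∠I = -148.0°.

I = 0.6255∠-148.0° A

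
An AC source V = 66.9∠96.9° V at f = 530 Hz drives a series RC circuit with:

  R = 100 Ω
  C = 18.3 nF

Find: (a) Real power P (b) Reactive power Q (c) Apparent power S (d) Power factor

Step 1 — Angular frequency: ω = 2π·f = 2π·530 = 3330 rad/s.
Step 2 — Component impedances:
  R: Z = R = 100 Ω
  C: Z = 1/(jωC) = -j/(ω·C) = 0 - j1.641e+04 Ω
Step 3 — Series combination: Z_total = R + C = 100 - j1.641e+04 Ω = 1.641e+04∠-89.7° Ω.
Step 4 — Source phasor: V = 66.9∠96.9° V = -8.037 + j66.42 V.
Step 5 — Current: I = V / Z = -0.00405 - j0.0004651 A = 0.004077∠-173.4° A.
Step 6 — Complex power: S = V·I* = 0.001662 - j0.2727 VA.
Step 7 — Real power: P = Re(S) = 0.001662 W.
Step 8 — Reactive power: Q = Im(S) = -0.2727 VAR.
Step 9 — Apparent power: |S| = 0.2727 VA.
Step 10 — Power factor: PF = P/|S| = 0.006094 (leading).

(a) P = 0.001662 W  (b) Q = -0.2727 VAR  (c) S = 0.2727 VA  (d) PF = 0.006094 (leading)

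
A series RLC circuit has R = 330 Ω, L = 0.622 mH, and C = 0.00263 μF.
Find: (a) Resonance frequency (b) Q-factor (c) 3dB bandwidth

Step 1 — Resonance condition Im(Z)=0 gives ω₀ = 1/√(LC).
Step 2 — ω₀ = 1/√(0.000622·2.63e-09) = 7.819e+05 rad/s.
Step 3 — f₀ = ω₀/(2π) = 1.244e+05 Hz.
Step 4 — Series Q: Q = ω₀L/R = 7.819e+05·0.000622/330 = 1.474.
Step 5 — 3dB bandwidth: Δω = ω₀/Q = 5.305e+05 rad/s; BW = Δω/(2π) = 8.444e+04 Hz.

(a) f₀ = 1.244e+05 Hz  (b) Q = 1.474  (c) BW = 8.444e+04 Hz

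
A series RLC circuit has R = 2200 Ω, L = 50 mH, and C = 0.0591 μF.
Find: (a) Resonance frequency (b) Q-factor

Step 1 — Resonance condition Im(Z)=0 gives ω₀ = 1/√(LC).
Step 2 — ω₀ = 1/√(0.05·5.91e-08) = 1.84e+04 rad/s.
Step 3 — f₀ = ω₀/(2π) = 2928 Hz.
Step 4 — Series Q: Q = ω₀L/R = 1.84e+04·0.05/2200 = 0.4181.

(a) f₀ = 2928 Hz  (b) Q = 0.4181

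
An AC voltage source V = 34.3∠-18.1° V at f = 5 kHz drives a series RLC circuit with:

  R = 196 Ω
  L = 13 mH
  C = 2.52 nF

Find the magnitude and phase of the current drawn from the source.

Step 1 — Angular frequency: ω = 2π·f = 2π·5000 = 3.142e+04 rad/s.
Step 2 — Component impedances:
  R: Z = R = 196 Ω
  L: Z = jωL = j·3.142e+04·0.013 = 0 + j408.4 Ω
  C: Z = 1/(jωC) = -j/(ω·C) = 0 - j1.263e+04 Ω
Step 3 — Series combination: Z_total = R + L + C = 196 - j1.222e+04 Ω = 1.222e+04∠-89.1° Ω.
Step 4 — Source phasor: V = 34.3∠-18.1° V = 32.6 - j10.66 V.
Step 5 — Ohm's law: I = V / Z_total = (32.6 - j10.66) / (196 - j1.222e+04) = 0.0009144 + j0.002653 A.
Step 6 — Convert to polar: |I| = 0.002806 A, ∠I = 71.0°.

I = 0.002806∠71.0° A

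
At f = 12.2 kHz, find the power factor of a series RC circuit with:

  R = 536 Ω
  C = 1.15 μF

Step 1 — Angular frequency: ω = 2π·f = 2π·1.22e+04 = 7.665e+04 rad/s.
Step 2 — Component impedances:
  R: Z = R = 536 Ω
  C: Z = 1/(jωC) = -j/(ω·C) = 0 - j11.34 Ω
Step 3 — Series combination: Z_total = R + C = 536 - j11.34 Ω = 536.1∠-1.2° Ω.
Step 4 — Power factor: PF = cos(φ) = Re(Z)/|Z| = 536/536.1 = 0.9998.
Step 5 — Type: Im(Z) = -11.34 ⇒ leading (phase φ = -1.2°).

PF = 0.9998 (leading, φ = -1.2°)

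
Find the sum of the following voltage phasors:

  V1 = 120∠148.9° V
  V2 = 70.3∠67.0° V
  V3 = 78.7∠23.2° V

Step 1 — Convert each phasor to rectangular form:
  V1 = 120·(cos(148.9°) + j·sin(148.9°)) = -102.8 + j61.98 V
  V2 = 70.3·(cos(67.0°) + j·sin(67.0°)) = 27.47 + j64.71 V
  V3 = 78.7·(cos(23.2°) + j·sin(23.2°)) = 72.34 + j31 V
Step 2 — Sum components: V_total = -2.948 + j157.7 V.
Step 3 — Convert to polar: |V_total| = 157.7 V, ∠V_total = 91.1°.

V_total = 157.7∠91.1° V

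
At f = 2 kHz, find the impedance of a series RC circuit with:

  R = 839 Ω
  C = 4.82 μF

Step 1 — Angular frequency: ω = 2π·f = 2π·2000 = 1.257e+04 rad/s.
Step 2 — Component impedances:
  R: Z = R = 839 Ω
  C: Z = 1/(jωC) = -j/(ω·C) = 0 - j16.51 Ω
Step 3 — Series combination: Z_total = R + C = 839 - j16.51 Ω = 839.2∠-1.1° Ω.

Z = 839 - j16.51 Ω = 839.2∠-1.1° Ω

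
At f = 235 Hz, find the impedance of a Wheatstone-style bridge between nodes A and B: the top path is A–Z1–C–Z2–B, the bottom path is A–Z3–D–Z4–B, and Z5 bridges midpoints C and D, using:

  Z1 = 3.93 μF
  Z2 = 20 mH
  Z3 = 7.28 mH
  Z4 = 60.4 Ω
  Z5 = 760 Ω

Step 1 — Angular frequency: ω = 2π·f = 2π·235 = 1477 rad/s.
Step 2 — Component impedances:
  Z1: Z = 1/(jωC) = -j/(ω·C) = 0 - j172.3 Ω
  Z2: Z = jωL = j·1477·0.02 = 0 + j29.53 Ω
  Z3: Z = jωL = j·1477·0.00728 = 0 + j10.75 Ω
  Z4: Z = R = 60.4 Ω
  Z5: Z = R = 760 Ω
Step 3 — Bridge requires nodal analysis (the Z5 bridge couples midpoints C and D, so the two paths cannot be reduced to a simple series/parallel combination). Setting node B to ground and injecting 1 A at node A, the 3-node admittance system at A, C, D solves to V_A = Z_AB = 54.12 - j10.68 Ω = 55.16∠-11.2° Ω.

Z = 54.12 - j10.68 Ω = 55.16∠-11.2° Ω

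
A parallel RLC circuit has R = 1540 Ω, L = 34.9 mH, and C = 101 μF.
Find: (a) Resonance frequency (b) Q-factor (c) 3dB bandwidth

Step 1 — Resonance: ω₀ = 1/√(LC) = 1/√(0.0349·0.000101) = 532.6 rad/s.
Step 2 — f₀ = ω₀/(2π) = 84.77 Hz.
Step 3 — Parallel Q: Q = R/(ω₀L) = 1540/(532.6·0.0349) = 82.85.
Step 4 — Bandwidth: Δω = ω₀/Q = 6.429 rad/s; BW = Δω/(2π) = 1.023 Hz.

(a) f₀ = 84.77 Hz  (b) Q = 82.85  (c) BW = 1.023 Hz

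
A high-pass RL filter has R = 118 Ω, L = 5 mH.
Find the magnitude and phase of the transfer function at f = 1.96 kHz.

Step 1 — Angular frequency: ω = 2π·1960 = 1.232e+04 rad/s.
Step 2 — Transfer function: H(jω) = jωL/(R + jωL).
Step 3 — Numerator jωL = j·61.58; denominator R + jωL = 118 + j61.58.
Step 4 — H = 0.214 + j0.4101.
Step 5 — Magnitude: |H| = 0.4626 (-6.7 dB); phase: φ = 62.4°.

|H| = 0.4626 (-6.7 dB), φ = 62.4°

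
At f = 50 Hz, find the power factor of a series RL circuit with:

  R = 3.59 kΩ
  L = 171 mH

Step 1 — Angular frequency: ω = 2π·f = 2π·50 = 314.2 rad/s.
Step 2 — Component impedances:
  R: Z = R = 3590 Ω
  L: Z = jωL = j·314.2·0.171 = 0 + j53.72 Ω
Step 3 — Series combination: Z_total = R + L = 3590 + j53.72 Ω = 3590∠0.9° Ω.
Step 4 — Power factor: PF = cos(φ) = Re(Z)/|Z| = 3590/3590.4 = 0.9999.
Step 5 — Type: Im(Z) = 53.72 ⇒ lagging (phase φ = 0.9°).

PF = 0.9999 (lagging, φ = 0.9°)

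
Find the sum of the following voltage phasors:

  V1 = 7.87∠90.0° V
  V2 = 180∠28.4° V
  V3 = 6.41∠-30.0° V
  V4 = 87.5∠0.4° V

Step 1 — Convert each phasor to rectangular form:
  V1 = 7.87·(cos(90.0°) + j·sin(90.0°)) = 0 + j7.87 V
  V2 = 180·(cos(28.4°) + j·sin(28.4°)) = 158.3 + j85.61 V
  V3 = 6.41·(cos(-30.0°) + j·sin(-30.0°)) = 5.551 - j3.205 V
  V4 = 87.5·(cos(0.4°) + j·sin(0.4°)) = 87.5 + j0.6109 V
Step 2 — Sum components: V_total = 251.4 + j90.89 V.
Step 3 — Convert to polar: |V_total| = 267.3 V, ∠V_total = 19.9°.

V_total = 267.3∠19.9° V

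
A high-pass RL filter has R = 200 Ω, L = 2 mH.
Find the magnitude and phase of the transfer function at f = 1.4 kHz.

Step 1 — Angular frequency: ω = 2π·1400 = 8796 rad/s.
Step 2 — Transfer function: H(jω) = jωL/(R + jωL).
Step 3 — Numerator jωL = j·17.59; denominator R + jωL = 200 + j17.59.
Step 4 — H = 0.007678 + j0.08729.
Step 5 — Magnitude: |H| = 0.08763 (-21.1 dB); phase: φ = 85.0°.

|H| = 0.08763 (-21.1 dB), φ = 85.0°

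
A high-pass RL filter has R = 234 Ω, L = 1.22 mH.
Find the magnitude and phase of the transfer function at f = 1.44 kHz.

Step 1 — Angular frequency: ω = 2π·1440 = 9048 rad/s.
Step 2 — Transfer function: H(jω) = jωL/(R + jωL).
Step 3 — Numerator jωL = j·11.04; denominator R + jωL = 234 + j11.04.
Step 4 — H = 0.00222 + j0.04707.
Step 5 — Magnitude: |H| = 0.04712 (-26.5 dB); phase: φ = 87.3°.

|H| = 0.04712 (-26.5 dB), φ = 87.3°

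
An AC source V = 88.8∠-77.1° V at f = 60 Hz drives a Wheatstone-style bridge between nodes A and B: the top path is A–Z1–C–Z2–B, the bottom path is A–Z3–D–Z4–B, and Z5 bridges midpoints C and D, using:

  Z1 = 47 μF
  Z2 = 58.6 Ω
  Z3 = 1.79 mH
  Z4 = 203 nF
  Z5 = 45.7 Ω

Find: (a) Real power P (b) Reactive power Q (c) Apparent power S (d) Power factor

Step 1 — Angular frequency: ω = 2π·f = 2π·60 = 377 rad/s.
Step 2 — Component impedances:
  Z1: Z = 1/(jωC) = -j/(ω·C) = 0 - j56.44 Ω
  Z2: Z = R = 58.6 Ω
  Z3: Z = jωL = j·377·0.00179 = 0 + j0.6748 Ω
  Z4: Z = 1/(jωC) = -j/(ω·C) = 0 - j1.307e+04 Ω
  Z5: Z = R = 45.7 Ω
Step 3 — Bridge requires nodal analysis (the Z5 bridge couples midpoints C and D, so the two paths cannot be reduced to a simple series/parallel combination). Setting node B to ground and injecting 1 A at node A, the 3-node admittance system at A, C, D solves to V_A = Z_AB = 86.3 - j22.79 Ω = 89.26∠-14.8° Ω.
Step 4 — Source phasor: V = 88.8∠-77.1° V = 19.82 - j86.56 V.
Step 5 — Current: I = V / Z = 0.4624 - j0.8809 A = 0.9948∠-62.3° A.
Step 6 — Complex power: S = V·I* = 85.41 - j22.56 VA.
Step 7 — Real power: P = Re(S) = 85.41 W.
Step 8 — Reactive power: Q = Im(S) = -22.56 VAR.
Step 9 — Apparent power: |S| = 88.34 VA.
Step 10 — Power factor: PF = P/|S| = 0.9668 (leading).

(a) P = 85.41 W  (b) Q = -22.56 VAR  (c) S = 88.34 VA  (d) PF = 0.9668 (leading)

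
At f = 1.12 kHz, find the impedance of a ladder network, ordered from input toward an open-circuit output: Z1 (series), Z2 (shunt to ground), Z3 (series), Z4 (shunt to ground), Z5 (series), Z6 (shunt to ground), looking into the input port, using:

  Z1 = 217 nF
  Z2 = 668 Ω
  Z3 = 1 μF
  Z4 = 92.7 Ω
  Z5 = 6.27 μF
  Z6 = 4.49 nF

Step 1 — Angular frequency: ω = 2π·f = 2π·1120 = 7037 rad/s.
Step 2 — Component impedances:
  Z1: Z = 1/(jωC) = -j/(ω·C) = 0 - j654.9 Ω
  Z2: Z = R = 668 Ω
  Z3: Z = 1/(jωC) = -j/(ω·C) = 0 - j142.1 Ω
  Z4: Z = R = 92.7 Ω
  Z5: Z = 1/(jωC) = -j/(ω·C) = 0 - j22.66 Ω
  Z6: Z = 1/(jωC) = -j/(ω·C) = 0 - j3.165e+04 Ω
Step 3 — Ladder network (open output): work backward from the far end, alternating series and parallel combinations. Z_in = 101.3 - j760.9 Ω = 767.6∠-82.4° Ω.

Z = 101.3 - j760.9 Ω = 767.6∠-82.4° Ω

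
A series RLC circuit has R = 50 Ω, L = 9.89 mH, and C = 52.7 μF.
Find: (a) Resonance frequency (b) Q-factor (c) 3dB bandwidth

Step 1 — Resonance: ω₀ = 1/√(LC) = 1/√(0.00989·5.27e-05) = 1385 rad/s.
Step 2 — f₀ = ω₀/(2π) = 220.5 Hz.
Step 3 — Series Q: Q = ω₀L/R = 1385·0.00989/50 = 0.274.
Step 4 — Bandwidth: Δω = ω₀/Q = 5056 rad/s; BW = Δω/(2π) = 804.6 Hz.

(a) f₀ = 220.5 Hz  (b) Q = 0.274  (c) BW = 804.6 Hz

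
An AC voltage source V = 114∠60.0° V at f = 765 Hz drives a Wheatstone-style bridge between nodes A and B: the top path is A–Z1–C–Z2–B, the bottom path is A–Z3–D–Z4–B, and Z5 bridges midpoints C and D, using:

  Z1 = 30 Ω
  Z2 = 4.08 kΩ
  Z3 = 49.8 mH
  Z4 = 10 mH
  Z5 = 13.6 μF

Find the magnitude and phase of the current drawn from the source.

Step 1 — Angular frequency: ω = 2π·f = 2π·765 = 4807 rad/s.
Step 2 — Component impedances:
  Z1: Z = R = 30 Ω
  Z2: Z = R = 4080 Ω
  Z3: Z = jωL = j·4807·0.0498 = 0 + j239.4 Ω
  Z4: Z = jωL = j·4807·0.01 = 0 + j48.07 Ω
  Z5: Z = 1/(jωC) = -j/(ω·C) = 0 - j15.3 Ω
Step 3 — Bridge requires nodal analysis (the Z5 bridge couples midpoints C and D, so the two paths cannot be reduced to a simple series/parallel combination). Setting node B to ground and injecting 1 A at node A, the 3-node admittance system at A, C, D solves to V_A = Z_AB = 33.88 + j36.19 Ω = 49.58∠46.9° Ω.
Step 4 — Source phasor: V = 114∠60.0° V = 57 + j98.73 V.
Step 5 — Ohm's law: I = V / Z_total = (57 + j98.73) / (33.88 + j36.19) = 2.239 + j0.5217 A.
Step 6 — Convert to polar: |I| = 2.299 A, ∠I = 13.1°.

I = 2.299∠13.1° A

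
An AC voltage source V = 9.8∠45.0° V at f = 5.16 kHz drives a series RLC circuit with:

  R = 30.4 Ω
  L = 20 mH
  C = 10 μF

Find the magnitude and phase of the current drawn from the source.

Step 1 — Angular frequency: ω = 2π·f = 2π·5160 = 3.242e+04 rad/s.
Step 2 — Component impedances:
  R: Z = R = 30.4 Ω
  L: Z = jωL = j·3.242e+04·0.02 = 0 + j648.4 Ω
  C: Z = 1/(jωC) = -j/(ω·C) = 0 - j3.084 Ω
Step 3 — Series combination: Z_total = R + L + C = 30.4 + j645.3 Ω = 646.1∠87.3° Ω.
Step 4 — Source phasor: V = 9.8∠45.0° V = 6.93 + j6.93 V.
Step 5 — Ohm's law: I = V / Z_total = (6.93 + j6.93) / (30.4 + j645.3) = 0.01122 - j0.01021 A.
Step 6 — Convert to polar: |I| = 0.01517 A, ∠I = -42.3°.

I = 0.01517∠-42.3° A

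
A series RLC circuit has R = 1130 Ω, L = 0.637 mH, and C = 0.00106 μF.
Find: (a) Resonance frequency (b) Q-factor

Step 1 — Resonance condition Im(Z)=0 gives ω₀ = 1/√(LC).
Step 2 — ω₀ = 1/√(0.000637·1.06e-09) = 1.217e+06 rad/s.
Step 3 — f₀ = ω₀/(2π) = 1.937e+05 Hz.
Step 4 — Series Q: Q = ω₀L/R = 1.217e+06·0.000637/1130 = 0.686.

(a) f₀ = 1.937e+05 Hz  (b) Q = 0.686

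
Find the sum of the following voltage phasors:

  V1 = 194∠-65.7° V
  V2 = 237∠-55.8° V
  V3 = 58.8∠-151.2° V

Step 1 — Convert each phasor to rectangular form:
  V1 = 194·(cos(-65.7°) + j·sin(-65.7°)) = 79.83 - j176.8 V
  V2 = 237·(cos(-55.8°) + j·sin(-55.8°)) = 133.2 - j196 V
  V3 = 58.8·(cos(-151.2°) + j·sin(-151.2°)) = -51.53 - j28.33 V
Step 2 — Sum components: V_total = 161.5 - j401.2 V.
Step 3 — Convert to polar: |V_total| = 432.5 V, ∠V_total = -68.1°.

V_total = 432.5∠-68.1° V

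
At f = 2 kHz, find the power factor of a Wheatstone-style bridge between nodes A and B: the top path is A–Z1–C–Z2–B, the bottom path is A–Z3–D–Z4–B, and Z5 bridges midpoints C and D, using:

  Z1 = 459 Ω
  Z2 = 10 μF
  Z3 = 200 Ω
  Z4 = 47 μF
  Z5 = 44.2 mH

Step 1 — Angular frequency: ω = 2π·f = 2π·2000 = 1.257e+04 rad/s.
Step 2 — Component impedances:
  Z1: Z = R = 459 Ω
  Z2: Z = 1/(jωC) = -j/(ω·C) = 0 - j7.958 Ω
  Z3: Z = R = 200 Ω
  Z4: Z = 1/(jωC) = -j/(ω·C) = 0 - j1.693 Ω
  Z5: Z = jωL = j·1.257e+04·0.0442 = 0 + j555.4 Ω
Step 3 — Bridge requires nodal analysis (the Z5 bridge couples midpoints C and D, so the two paths cannot be reduced to a simple series/parallel combination). Setting node B to ground and injecting 1 A at node A, the 3-node admittance system at A, C, D solves to V_A = Z_AB = 139.3 - j1.557 Ω = 139.3∠-0.6° Ω.
Step 4 — Power factor: PF = cos(φ) = Re(Z)/|Z| = 139.3/139.31 = 0.9999.
Step 5 — Type: Im(Z) = -1.557 ⇒ leading (phase φ = -0.6°).

PF = 0.9999 (leading, φ = -0.6°)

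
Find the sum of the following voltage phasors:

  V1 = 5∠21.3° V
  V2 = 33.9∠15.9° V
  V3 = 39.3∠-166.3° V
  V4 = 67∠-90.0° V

Step 1 — Convert each phasor to rectangular form:
  V1 = 5·(cos(21.3°) + j·sin(21.3°)) = 4.658 + j1.816 V
  V2 = 33.9·(cos(15.9°) + j·sin(15.9°)) = 32.6 + j9.287 V
  V3 = 39.3·(cos(-166.3°) + j·sin(-166.3°)) = -38.18 - j9.308 V
  V4 = 67·(cos(-90.0°) + j·sin(-90.0°)) = 0 - j67 V
Step 2 — Sum components: V_total = -0.9204 - j65.2 V.
Step 3 — Convert to polar: |V_total| = 65.21 V, ∠V_total = -90.8°.

V_total = 65.21∠-90.8° V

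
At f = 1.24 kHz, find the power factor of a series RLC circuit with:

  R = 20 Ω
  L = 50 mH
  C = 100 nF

Step 1 — Angular frequency: ω = 2π·f = 2π·1240 = 7791 rad/s.
Step 2 — Component impedances:
  R: Z = R = 20 Ω
  L: Z = jωL = j·7791·0.05 = 0 + j389.6 Ω
  C: Z = 1/(jωC) = -j/(ω·C) = 0 - j1284 Ω
Step 3 — Series combination: Z_total = R + L + C = 20 - j894 Ω = 894.2∠-88.7° Ω.
Step 4 — Power factor: PF = cos(φ) = Re(Z)/|Z| = 20/894.2 = 0.02237.
Step 5 — Type: Im(Z) = -894 ⇒ leading (phase φ = -88.7°).

PF = 0.02237 (leading, φ = -88.7°)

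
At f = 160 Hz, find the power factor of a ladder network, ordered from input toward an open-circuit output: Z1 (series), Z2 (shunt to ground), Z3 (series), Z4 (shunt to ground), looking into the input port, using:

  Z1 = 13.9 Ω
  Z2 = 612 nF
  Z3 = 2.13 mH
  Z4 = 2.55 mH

Step 1 — Angular frequency: ω = 2π·f = 2π·160 = 1005 rad/s.
Step 2 — Component impedances:
  Z1: Z = R = 13.9 Ω
  Z2: Z = 1/(jωC) = -j/(ω·C) = 0 - j1625 Ω
  Z3: Z = jωL = j·1005·0.00213 = 0 + j2.141 Ω
  Z4: Z = jωL = j·1005·0.00255 = 0 + j2.564 Ω
Step 3 — Ladder network (open output): work backward from the far end, alternating series and parallel combinations. Z_in = 13.9 + j4.719 Ω = 14.68∠18.8° Ω.
Step 4 — Power factor: PF = cos(φ) = Re(Z)/|Z| = 13.9/14.68 = 0.9469.
Step 5 — Type: Im(Z) = 4.719 ⇒ lagging (phase φ = 18.8°).

PF = 0.9469 (lagging, φ = 18.8°)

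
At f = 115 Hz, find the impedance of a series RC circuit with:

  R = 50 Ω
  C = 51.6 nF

Step 1 — Angular frequency: ω = 2π·f = 2π·115 = 722.6 rad/s.
Step 2 — Component impedances:
  R: Z = R = 50 Ω
  C: Z = 1/(jωC) = -j/(ω·C) = 0 - j2.682e+04 Ω
Step 3 — Series combination: Z_total = R + C = 50 - j2.682e+04 Ω = 2.682e+04∠-89.9° Ω.

Z = 50 - j2.682e+04 Ω = 2.682e+04∠-89.9° Ω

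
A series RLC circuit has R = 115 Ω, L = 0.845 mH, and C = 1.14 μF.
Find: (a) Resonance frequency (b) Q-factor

Step 1 — Resonance condition Im(Z)=0 gives ω₀ = 1/√(LC).
Step 2 — ω₀ = 1/√(0.000845·1.14e-06) = 3.222e+04 rad/s.
Step 3 — f₀ = ω₀/(2π) = 5128 Hz.
Step 4 — Series Q: Q = ω₀L/R = 3.222e+04·0.000845/115 = 0.2367.

(a) f₀ = 5128 Hz  (b) Q = 0.2367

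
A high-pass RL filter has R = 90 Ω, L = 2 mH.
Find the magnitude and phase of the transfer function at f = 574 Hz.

Step 1 — Angular frequency: ω = 2π·574 = 3607 rad/s.
Step 2 — Transfer function: H(jω) = jωL/(R + jωL).
Step 3 — Numerator jωL = j·7.213; denominator R + jωL = 90 + j7.213.
Step 4 — H = 0.006382 + j0.07963.
Step 5 — Magnitude: |H| = 0.07989 (-22.0 dB); phase: φ = 85.4°.

|H| = 0.07989 (-22.0 dB), φ = 85.4°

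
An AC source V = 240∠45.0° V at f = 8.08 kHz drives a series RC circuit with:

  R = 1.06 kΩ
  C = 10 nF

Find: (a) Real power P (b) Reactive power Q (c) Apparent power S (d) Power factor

Step 1 — Angular frequency: ω = 2π·f = 2π·8080 = 5.077e+04 rad/s.
Step 2 — Component impedances:
  R: Z = R = 1060 Ω
  C: Z = 1/(jωC) = -j/(ω·C) = 0 - j1970 Ω
Step 3 — Series combination: Z_total = R + C = 1060 - j1970 Ω = 2237∠-61.7° Ω.
Step 4 — Source phasor: V = 240∠45.0° V = 169.7 + j169.7 V.
Step 5 — Current: I = V / Z = -0.03086 + j0.1028 A = 0.1073∠106.7° A.
Step 6 — Complex power: S = V·I* = 12.2 - j22.68 VA.
Step 7 — Real power: P = Re(S) = 12.2 W.
Step 8 — Reactive power: Q = Im(S) = -22.68 VAR.
Step 9 — Apparent power: |S| = 25.75 VA.
Step 10 — Power factor: PF = P/|S| = 0.4739 (leading).

(a) P = 12.2 W  (b) Q = -22.68 VAR  (c) S = 25.75 VA  (d) PF = 0.4739 (leading)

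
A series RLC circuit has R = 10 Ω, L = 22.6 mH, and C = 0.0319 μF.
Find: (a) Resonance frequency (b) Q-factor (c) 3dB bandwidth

Step 1 — Resonance: ω₀ = 1/√(LC) = 1/√(0.0226·3.19e-08) = 3.724e+04 rad/s.
Step 2 — f₀ = ω₀/(2π) = 5927 Hz.
Step 3 — Series Q: Q = ω₀L/R = 3.724e+04·0.0226/10 = 84.17.
Step 4 — Bandwidth: Δω = ω₀/Q = 442.5 rad/s; BW = Δω/(2π) = 70.42 Hz.

(a) f₀ = 5927 Hz  (b) Q = 84.17  (c) BW = 70.42 Hz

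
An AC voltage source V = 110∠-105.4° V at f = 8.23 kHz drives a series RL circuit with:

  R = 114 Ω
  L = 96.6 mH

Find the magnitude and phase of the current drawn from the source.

Step 1 — Angular frequency: ω = 2π·f = 2π·8230 = 5.171e+04 rad/s.
Step 2 — Component impedances:
  R: Z = R = 114 Ω
  L: Z = jωL = j·5.171e+04·0.0966 = 0 + j4995 Ω
Step 3 — Series combination: Z_total = R + L = 114 + j4995 Ω = 4997∠88.7° Ω.
Step 4 — Source phasor: V = 110∠-105.4° V = -29.21 - j106.1 V.
Step 5 — Ohm's law: I = V / Z_total = (-29.21 - j106.1) / (114 + j4995) = -0.02135 + j0.00536 A.
Step 6 — Convert to polar: |I| = 0.02202 A, ∠I = 165.9°.

I = 0.02202∠165.9° A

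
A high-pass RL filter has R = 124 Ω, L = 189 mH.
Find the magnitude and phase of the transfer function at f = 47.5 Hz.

Step 1 — Angular frequency: ω = 2π·47.5 = 298.5 rad/s.
Step 2 — Transfer function: H(jω) = jωL/(R + jωL).
Step 3 — Numerator jωL = j·56.41; denominator R + jωL = 124 + j56.41.
Step 4 — H = 0.1715 + j0.3769.
Step 5 — Magnitude: |H| = 0.4141 (-7.7 dB); phase: φ = 65.5°.

|H| = 0.4141 (-7.7 dB), φ = 65.5°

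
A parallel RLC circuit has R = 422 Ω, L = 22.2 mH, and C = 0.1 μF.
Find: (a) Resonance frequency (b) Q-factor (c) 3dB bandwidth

Step 1 — Resonance: ω₀ = 1/√(LC) = 1/√(0.0222·1e-07) = 2.122e+04 rad/s.
Step 2 — f₀ = ω₀/(2π) = 3378 Hz.
Step 3 — Parallel Q: Q = R/(ω₀L) = 422/(2.122e+04·0.0222) = 0.8956.
Step 4 — Bandwidth: Δω = ω₀/Q = 2.37e+04 rad/s; BW = Δω/(2π) = 3771 Hz.

(a) f₀ = 3378 Hz  (b) Q = 0.8956  (c) BW = 3771 Hz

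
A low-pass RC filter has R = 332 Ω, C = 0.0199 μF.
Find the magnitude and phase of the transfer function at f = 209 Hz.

Step 1 — Angular frequency: ω = 2π·209 = 1313 rad/s.
Step 2 — Transfer function: H(jω) = 1/(1 + jωRC).
Step 3 — Denominator: 1 + jωRC = 1 + j·1313·332·1.99e-08 = 1 + j0.008676.
Step 4 — H = 0.9999 - j0.008675.
Step 5 — Magnitude: |H| = 1 (-0.0 dB); phase: φ = -0.5°.

|H| = 1 (-0.0 dB), φ = -0.5°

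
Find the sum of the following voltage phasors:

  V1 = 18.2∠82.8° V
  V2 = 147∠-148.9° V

Step 1 — Convert each phasor to rectangular form:
  V1 = 18.2·(cos(82.8°) + j·sin(82.8°)) = 2.281 + j18.06 V
  V2 = 147·(cos(-148.9°) + j·sin(-148.9°)) = -125.9 - j75.93 V
Step 2 — Sum components: V_total = -123.6 - j57.87 V.
Step 3 — Convert to polar: |V_total| = 136.5 V, ∠V_total = -154.9°.

V_total = 136.5∠-154.9° V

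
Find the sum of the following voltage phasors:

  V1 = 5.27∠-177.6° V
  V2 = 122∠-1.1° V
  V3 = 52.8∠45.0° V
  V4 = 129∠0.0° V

Step 1 — Convert each phasor to rectangular form:
  V1 = 5.27·(cos(-177.6°) + j·sin(-177.6°)) = -5.265 - j0.2207 V
  V2 = 122·(cos(-1.1°) + j·sin(-1.1°)) = 122 - j2.342 V
  V3 = 52.8·(cos(45.0°) + j·sin(45.0°)) = 37.34 + j37.34 V
  V4 = 129·(cos(0.0°) + j·sin(0.0°)) = 129 V
Step 2 — Sum components: V_total = 283 + j34.77 V.
Step 3 — Convert to polar: |V_total| = 285.2 V, ∠V_total = 7.0°.

V_total = 285.2∠7.0° V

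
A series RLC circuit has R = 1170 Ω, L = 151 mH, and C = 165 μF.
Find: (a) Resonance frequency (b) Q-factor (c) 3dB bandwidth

Step 1 — Resonance: ω₀ = 1/√(LC) = 1/√(0.151·0.000165) = 200.3 rad/s.
Step 2 — f₀ = ω₀/(2π) = 31.89 Hz.
Step 3 — Series Q: Q = ω₀L/R = 200.3·0.151/1170 = 0.02586.
Step 4 — Bandwidth: Δω = ω₀/Q = 7748 rad/s; BW = Δω/(2π) = 1233 Hz.

(a) f₀ = 31.89 Hz  (b) Q = 0.02586  (c) BW = 1233 Hz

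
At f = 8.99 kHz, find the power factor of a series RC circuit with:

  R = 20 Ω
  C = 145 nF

Step 1 — Angular frequency: ω = 2π·f = 2π·8990 = 5.649e+04 rad/s.
Step 2 — Component impedances:
  R: Z = R = 20 Ω
  C: Z = 1/(jωC) = -j/(ω·C) = 0 - j122.1 Ω
Step 3 — Series combination: Z_total = R + C = 20 - j122.1 Ω = 123.7∠-80.7° Ω.
Step 4 — Power factor: PF = cos(φ) = Re(Z)/|Z| = 20/123.7 = 0.1617.
Step 5 — Type: Im(Z) = -122.1 ⇒ leading (phase φ = -80.7°).

PF = 0.1617 (leading, φ = -80.7°)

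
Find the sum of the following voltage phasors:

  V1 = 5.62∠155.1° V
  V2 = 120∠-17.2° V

Step 1 — Convert each phasor to rectangular form:
  V1 = 5.62·(cos(155.1°) + j·sin(155.1°)) = -5.098 + j2.366 V
  V2 = 120·(cos(-17.2°) + j·sin(-17.2°)) = 114.6 - j35.48 V
Step 2 — Sum components: V_total = 109.5 - j33.12 V.
Step 3 — Convert to polar: |V_total| = 114.4 V, ∠V_total = -16.8°.

V_total = 114.4∠-16.8° V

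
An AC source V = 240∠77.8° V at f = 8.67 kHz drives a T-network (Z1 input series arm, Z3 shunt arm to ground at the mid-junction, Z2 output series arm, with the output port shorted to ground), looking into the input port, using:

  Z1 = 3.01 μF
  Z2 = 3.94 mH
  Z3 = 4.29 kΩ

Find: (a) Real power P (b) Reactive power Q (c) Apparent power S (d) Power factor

Step 1 — Angular frequency: ω = 2π·f = 2π·8670 = 5.448e+04 rad/s.
Step 2 — Component impedances:
  Z1: Z = 1/(jωC) = -j/(ω·C) = 0 - j6.099 Ω
  Z2: Z = jωL = j·5.448e+04·0.00394 = 0 + j214.6 Ω
  Z3: Z = R = 4290 Ω
Step 3 — With the output port shorted to ground, the output series arm Z2 runs from the junction to ground; the shunt arm Z3 also runs from the junction to ground. They appear in parallel: Z3 || Z2 = 10.71 + j214.1 Ω.
Step 4 — Series with input arm Z1: Z_in = Z1 + (Z3 || Z2) = 10.71 + j208 Ω = 208.3∠87.1° Ω.
Step 5 — Source phasor: V = 240∠77.8° V = 50.72 + j234.6 V.
Step 6 — Current: I = V / Z = 1.137 - j0.1853 A = 1.152∠-9.3° A.
Step 7 — Complex power: S = V·I* = 14.22 + j276.2 VA.
Step 8 — Real power: P = Re(S) = 14.22 W.
Step 9 — Reactive power: Q = Im(S) = 276.2 VAR.
Step 10 — Apparent power: |S| = 276.6 VA.
Step 11 — Power factor: PF = P/|S| = 0.05143 (lagging).

(a) P = 14.22 W  (b) Q = 276.2 VAR  (c) S = 276.6 VA  (d) PF = 0.05143 (lagging)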